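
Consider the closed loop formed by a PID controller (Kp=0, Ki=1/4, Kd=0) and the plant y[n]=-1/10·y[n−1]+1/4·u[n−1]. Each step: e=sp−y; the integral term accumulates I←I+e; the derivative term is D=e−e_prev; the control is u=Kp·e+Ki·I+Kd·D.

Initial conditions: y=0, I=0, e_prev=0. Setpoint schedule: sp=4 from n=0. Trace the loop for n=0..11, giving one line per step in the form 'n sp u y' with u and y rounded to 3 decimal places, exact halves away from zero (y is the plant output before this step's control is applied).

(exact arithmetic carried between steps; '≈' marks a value shown rounded to 6 d.p. or computed from one; I and e_prev carry over from the previous line; the table rounds u and y to 3 d.p., halves away from zero)
n=0: y=0, sp=4, e=sp−y=4; I=4, D=e−e_prev=4; u=0·4+1/4·4+0·4=1; next y=-1/10·0+1/4·1=0.25
n=1: y=0.25, sp=4, e=sp−y=3.75; I=7.75, D=e−e_prev=-0.25; u=0·3.75+1/4·7.75+0·(-0.25)=1.9375; next y=-1/10·0.25+1/4·1.9375=0.459375
n=2: y=0.459375, sp=4, e=sp−y=3.540625; I=11.290625, D=e−e_prev=-0.209375; u=0·3.540625+1/4·11.290625+0·(-0.209375)≈2.822656; next y=-1/10·0.459375+1/4·2.822656≈0.659727
n=3: y≈0.659727, sp=4, e=sp−y≈3.340273; I≈14.630898, D=e−e_prev≈-0.200352; u=0·3.340273+1/4·14.630898+0·(-0.200352)≈3.657725; next y=-1/10·0.659727+1/4·3.657725≈0.848458
n=4: y≈0.848458, sp=4, e=sp−y≈3.151542; I≈17.782440, D=e−e_prev≈-0.188732; u=0·3.151542+1/4·17.782440+0·(-0.188732)≈4.445610; next y=-1/10·0.848458+1/4·4.445610≈1.026557
n=5: y≈1.026557, sp=4, e=sp−y≈2.973443; I≈20.755883, D=e−e_prev≈-0.178098; u=0·2.973443+1/4·20.755883+0·(-0.178098)≈5.188971; next y=-1/10·1.026557+1/4·5.188971≈1.194587
n=6: y≈1.194587, sp=4, e=sp−y≈2.805413; I≈23.561296, D=e−e_prev≈-0.168030; u=0·2.805413+1/4·23.561296+0·(-0.168030)≈5.890324; next y=-1/10·1.194587+1/4·5.890324≈1.353122
n=7: y≈1.353122, sp=4, e=sp−y≈2.646878; I≈26.208174, D=e−e_prev≈-0.158535; u=0·2.646878+1/4·26.208174+0·(-0.158535)≈6.552043; next y=-1/10·1.353122+1/4·6.552043≈1.502699
n=8: y≈1.502699, sp=4, e=sp−y≈2.497301; I≈28.705475, D=e−e_prev≈-0.149576; u=0·2.497301+1/4·28.705475+0·(-0.149576)≈7.176369; next y=-1/10·1.502699+1/4·7.176369≈1.643822
n=9: y≈1.643822, sp=4, e=sp−y≈2.356178; I≈31.061653, D=e−e_prev≈-0.141124; u=0·2.356178+1/4·31.061653+0·(-0.141124)≈7.765413; next y=-1/10·1.643822+1/4·7.765413≈1.776971
n=10: y≈1.776971, sp=4, e=sp−y≈2.223029; I≈33.284682, D=e−e_prev≈-0.133149; u=0·2.223029+1/4·33.284682+0·(-0.133149)≈8.321170; next y=-1/10·1.776971+1/4·8.321170≈1.902596
n=11: y≈1.902596, sp=4, e=sp−y≈2.097404; I≈35.382086, D=e−e_prev≈-0.125624; u=0·2.097404+1/4·35.382086+0·(-0.125624)≈8.845522; next y=-1/10·1.902596+1/4·8.845522≈2.021121

0 4 1.000 0.000
1 4 1.938 0.250
2 4 2.823 0.459
3 4 3.658 0.660
4 4 4.446 0.848
5 4 5.189 1.027
6 4 5.890 1.195
7 4 6.552 1.353
8 4 7.176 1.503
9 4 7.765 1.644
10 4 8.321 1.777
11 4 8.846 1.903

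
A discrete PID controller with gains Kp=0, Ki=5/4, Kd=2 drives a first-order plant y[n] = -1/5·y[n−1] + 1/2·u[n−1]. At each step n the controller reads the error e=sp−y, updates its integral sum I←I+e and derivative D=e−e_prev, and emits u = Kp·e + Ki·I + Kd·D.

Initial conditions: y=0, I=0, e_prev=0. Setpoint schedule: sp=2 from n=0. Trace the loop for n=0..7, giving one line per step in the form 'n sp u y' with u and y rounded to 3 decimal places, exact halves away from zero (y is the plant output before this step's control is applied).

(exact arithmetic carried between steps; '≈' marks a value shown rounded to 6 d.p. or computed from one; I and e_prev carry over from the previous line; the table rounds u and y to 3 d.p., halves away from zero)
n=0: y=0, sp=2, e=sp−y=2; I=2, D=e−e_prev=2; u=0·2+5/4·2+2·2=6.5; next y=-1/5·0+1/2·6.5=3.25
n=1: y=3.25, sp=2, e=sp−y=-1.25; I=0.75, D=e−e_prev=-3.25; u=0·(-1.25)+5/4·0.75+2·(-3.25)=-5.5625; next y=-1/5·3.25+1/2·(-5.5625)=-3.43125
n=2: y=-3.43125, sp=2, e=sp−y=5.43125; I=6.18125, D=e−e_prev=6.68125; u=0·5.43125+5/4·6.18125+2·6.68125≈21.089063; next y=-1/5·(-3.43125)+1/2·21.089063≈11.230781
n=3: y≈11.230781, sp=2, e=sp−y≈-9.230781; I≈-3.049531, D=e−e_prev≈-14.662031; u=0·(-9.230781)+5/4·(-3.049531)+2·(-14.662031)≈-33.135977; next y=-1/5·11.230781+1/2·(-33.135977)≈-18.814145
n=4: y≈-18.814145, sp=2, e=sp−y≈20.814145; I≈17.764613, D=e−e_prev≈30.044926; u=0·20.814145+5/4·17.764613+2·30.044926≈82.295618; next y=-1/5·(-18.814145)+1/2·82.295618≈44.910638
n=5: y≈44.910638, sp=2, e=sp−y≈-42.910638; I≈-25.146025, D=e−e_prev≈-63.724783; u=0·(-42.910638)+5/4·(-25.146025)+2·(-63.724783)≈-158.882096; next y=-1/5·44.910638+1/2·(-158.882096)≈-88.423176
n=6: y≈-88.423176, sp=2, e=sp−y≈90.423176; I≈65.277151, D=e−e_prev≈133.333814; u=0·90.423176+5/4·65.277151+2·133.333814≈348.264066; next y=-1/5·(-88.423176)+1/2·348.264066≈191.816668
n=7: y≈191.816668, sp=2, e=sp−y≈-189.816668; I≈-124.539517, D=e−e_prev≈-280.239844; u=0·(-189.816668)+5/4·(-124.539517)+2·(-280.239844)≈-716.154083; next y=-1/5·191.816668+1/2·(-716.154083)≈-396.440375

0 2 6.500 0.000
1 2 -5.563 3.250
2 2 21.089 -3.431
3 2 -33.136 11.231
4 2 82.296 -18.814
5 2 -158.882 44.911
6 2 348.264 -88.423
7 2 -716.154 191.817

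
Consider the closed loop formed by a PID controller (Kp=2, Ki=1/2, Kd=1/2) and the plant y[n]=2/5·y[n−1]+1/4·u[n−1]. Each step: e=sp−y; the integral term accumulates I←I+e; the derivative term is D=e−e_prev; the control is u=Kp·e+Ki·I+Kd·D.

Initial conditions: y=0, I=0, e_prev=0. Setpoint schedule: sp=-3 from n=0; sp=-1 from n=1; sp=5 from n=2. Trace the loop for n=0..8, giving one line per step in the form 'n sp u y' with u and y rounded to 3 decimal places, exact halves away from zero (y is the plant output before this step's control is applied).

0 -3 -9.000 0.000
1 -1 3.750 -2.250
2 5 13.388 0.038
3 5 4.039 3.362
4 5 9.542 2.355
5 5 7.443 3.327
6 5 9.173 3.192
7 5 8.875 3.570
8 5 9.549 3.647

(exact arithmetic carried between steps; '≈' marks a value shown rounded to 6 d.p. or computed from one; I and e_prev carry over from the previous line; the table rounds u and y to 3 d.p., halves away from zero)
n=0: y=0, sp=-3, e=sp−y=-3; I=-3, D=e−e_prev=-3; u=2·(-3)+1/2·(-3)+1/2·(-3)=-9; next y=2/5·0+1/4·(-9)=-2.25
n=1: y=-2.25, sp=-1, e=sp−y=1.25; I=-1.75, D=e−e_prev=4.25; u=2·1.25+1/2·(-1.75)+1/2·4.25=3.75; next y=2/5·(-2.25)+1/4·3.75=0.0375
n=2: y=0.0375, sp=5, e=sp−y=4.9625; I=3.2125, D=e−e_prev=3.7125; u=2·4.9625+1/2·3.2125+1/2·3.7125=13.3875; next y=2/5·0.0375+1/4·13.3875=3.361875
n=3: y=3.361875, sp=5, e=sp−y=1.638125; I=4.850625, D=e−e_prev=-3.324375; u=2·1.638125+1/2·4.850625+1/2·(-3.324375)=4.039375; next y=2/5·3.361875+1/4·4.039375≈2.354594
n=4: y≈2.354594, sp=5, e=sp−y≈2.645406; I≈7.496031, D=e−e_prev≈1.007281; u=2·2.645406+1/2·7.496031+1/2·1.007281≈9.542469; next y=2/5·2.354594+1/4·9.542469≈3.327455
n=5: y≈3.327455, sp=5, e=sp−y≈1.672545; I≈9.168577, D=e−e_prev≈-0.972861; u=2·1.672545+1/2·9.168577+1/2·(-0.972861)≈7.442948; next y=2/5·3.327455+1/4·7.442948≈3.191719
n=6: y≈3.191719, sp=5, e=sp−y≈1.808281; I≈10.976858, D=e−e_prev≈0.135736; u=2·1.808281+1/2·10.976858+1/2·0.135736≈9.172859; next y=2/5·3.191719+1/4·9.172859≈3.569902
n=7: y≈3.569902, sp=5, e=sp−y≈1.430098; I≈12.406955, D=e−e_prev≈-0.378183; u=2·1.430098+1/2·12.406955+1/2·(-0.378183)≈8.874581; next y=2/5·3.569902+1/4·8.874581≈3.646606
n=8: y≈3.646606, sp=5, e=sp−y≈1.353394; I≈13.760349, D=e−e_prev≈-0.076704; u=2·1.353394+1/2·13.760349+1/2·(-0.076704)≈9.548610; next y=2/5·3.646606+1/4·9.548610≈3.845795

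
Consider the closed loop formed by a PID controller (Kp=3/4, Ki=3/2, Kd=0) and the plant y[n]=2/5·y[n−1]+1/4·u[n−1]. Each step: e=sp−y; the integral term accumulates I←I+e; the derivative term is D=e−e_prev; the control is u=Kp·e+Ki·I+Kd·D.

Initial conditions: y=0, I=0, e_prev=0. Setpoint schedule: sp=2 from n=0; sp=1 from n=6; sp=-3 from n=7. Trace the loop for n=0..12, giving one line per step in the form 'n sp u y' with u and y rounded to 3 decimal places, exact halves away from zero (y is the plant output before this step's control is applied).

(exact arithmetic carried between steps; '≈' marks a value shown rounded to 6 d.p. or computed from one; I and e_prev carry over from the previous line; the table rounds u and y to 3 d.p., halves away from zero)
n=0: y=0, sp=2, e=sp−y=2; I=2, D=e−e_prev=2; u=3/4·2+3/2·2+0·2=4.5; next y=2/5·0+1/4·4.5=1.125
n=1: y=1.125, sp=2, e=sp−y=0.875; I=2.875, D=e−e_prev=-1.125; u=3/4·0.875+3/2·2.875+0·(-1.125)=4.96875; next y=2/5·1.125+1/4·4.96875≈1.692188
n=2: y≈1.692188, sp=2, e=sp−y≈0.307813; I≈3.182813, D=e−e_prev≈-0.567188; u=3/4·0.307813+3/2·3.182813+0·(-0.567188)≈5.005078; next y=2/5·1.692188+1/4·5.005078≈1.928145
n=3: y≈1.928145, sp=2, e=sp−y≈0.071855; I≈3.254668, D=e−e_prev≈-0.235957; u=3/4·0.071855+3/2·3.254668+0·(-0.235957)≈4.935894; next y=2/5·1.928145+1/4·4.935894≈2.005231
n=4: y≈2.005231, sp=2, e=sp−y≈-0.005231; I≈3.249437, D=e−e_prev≈-0.077087; u=3/4·(-0.005231)+3/2·3.249437+0·(-0.077087)≈4.870232; next y=2/5·2.005231+1/4·4.870232≈2.019650
n=5: y≈2.019650, sp=2, e=sp−y≈-0.019650; I≈3.229786, D=e−e_prev≈-0.014419; u=3/4·(-0.019650)+3/2·3.229786+0·(-0.014419)≈4.829942; next y=2/5·2.019650+1/4·4.829942≈2.015346
n=6: y≈2.015346, sp=1, e=sp−y≈-1.015346; I≈2.214441, D=e−e_prev≈-0.995695; u=3/4·(-1.015346)+3/2·2.214441+0·(-0.995695)≈2.560152; next y=2/5·2.015346+1/4·2.560152≈1.446176
n=7: y≈1.446176, sp=-3, e=sp−y≈-4.446176; I≈-2.231735, D=e−e_prev≈-3.430831; u=3/4·(-4.446176)+3/2·(-2.231735)+0·(-3.430831)≈-6.682235; next y=2/5·1.446176+1/4·(-6.682235)≈-1.092088
n=8: y≈-1.092088, sp=-3, e=sp−y≈-1.907912; I≈-4.139647, D=e−e_prev≈2.538265; u=3/4·(-1.907912)+3/2·(-4.139647)+0·2.538265≈-7.640404; next y=2/5·(-1.092088)+1/4·(-7.640404)≈-2.346936
n=9: y≈-2.346936, sp=-3, e=sp−y≈-0.653064; I≈-4.792711, D=e−e_prev≈1.254848; u=3/4·(-0.653064)+3/2·(-4.792711)+0·1.254848≈-7.678864; next y=2/5·(-2.346936)+1/4·(-7.678864)≈-2.858490
n=10: y≈-2.858490, sp=-3, e=sp−y≈-0.141510; I≈-4.934220, D=e−e_prev≈0.511554; u=3/4·(-0.141510)+3/2·(-4.934220)+0·0.511554≈-7.507462; next y=2/5·(-2.858490)+1/4·(-7.507462)≈-3.020262
n=11: y≈-3.020262, sp=-3, e=sp−y≈0.020262; I≈-4.913958, D=e−e_prev≈0.161771; u=3/4·0.020262+3/2·(-4.913958)+0·0.161771≈-7.355741; next y=2/5·(-3.020262)+1/4·(-7.355741)≈-3.047040
n=12: y≈-3.047040, sp=-3, e=sp−y≈0.047040; I≈-4.866918, D=e−e_prev≈0.026778; u=3/4·0.047040+3/2·(-4.866918)+0·0.026778≈-7.265098; next y=2/5·(-3.047040)+1/4·(-7.265098)≈-3.035090

0 2 4.500 0.000
1 2 4.969 1.125
2 2 5.005 1.692
3 2 4.936 1.928
4 2 4.870 2.005
5 2 4.830 2.020
6 1 2.560 2.015
7 -3 -6.682 1.446
8 -3 -7.640 -1.092
9 -3 -7.679 -2.347
10 -3 -7.507 -2.858
11 -3 -7.356 -3.020
12 -3 -7.265 -3.047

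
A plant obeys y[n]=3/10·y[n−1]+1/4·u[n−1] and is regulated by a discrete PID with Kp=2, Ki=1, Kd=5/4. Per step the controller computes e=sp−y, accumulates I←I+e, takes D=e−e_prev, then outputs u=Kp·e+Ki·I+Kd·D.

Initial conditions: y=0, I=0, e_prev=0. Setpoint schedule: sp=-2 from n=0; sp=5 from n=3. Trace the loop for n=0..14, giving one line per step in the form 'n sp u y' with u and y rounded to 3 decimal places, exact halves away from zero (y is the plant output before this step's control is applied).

(exact arithmetic carried between steps; '≈' marks a value shown rounded to 6 d.p. or computed from one; I and e_prev carry over from the previous line; the table rounds u and y to 3 d.p., halves away from zero)
n=0: y=0, sp=-2, e=sp−y=-2; I=-2, D=e−e_prev=-2; u=2·(-2)+1·(-2)+5/4·(-2)=-8.5; next y=3/10·0+1/4·(-8.5)=-2.125
n=1: y=-2.125, sp=-2, e=sp−y=0.125; I=-1.875, D=e−e_prev=2.125; u=2·0.125+1·(-1.875)+5/4·2.125=1.03125; next y=3/10·(-2.125)+1/4·1.03125≈-0.379688
n=2: y≈-0.379688, sp=-2, e=sp−y≈-1.620313; I≈-3.495313, D=e−e_prev≈-1.745313; u=2·(-1.620313)+1·(-3.495313)+5/4·(-1.745313)≈-8.917578; next y=3/10·(-0.379688)+1/4·(-8.917578)≈-2.343301
n=3: y≈-2.343301, sp=5, e=sp−y≈7.343301; I≈3.847988, D=e−e_prev≈8.963613; u=2·7.343301+1·3.847988+5/4·8.963613≈29.739106; next y=3/10·(-2.343301)+1/4·29.739106≈6.731786
n=4: y≈6.731786, sp=5, e=sp−y≈-1.731786; I≈2.116202, D=e−e_prev≈-9.075087; u=2·(-1.731786)+1·2.116202+5/4·(-9.075087)≈-12.691230; next y=3/10·6.731786+1/4·(-12.691230)≈-1.153272
n=5: y≈-1.153272, sp=5, e=sp−y≈6.153272; I≈8.269473, D=e−e_prev≈7.885058; u=2·6.153272+1·8.269473+5/4·7.885058≈30.432339; next y=3/10·(-1.153272)+1/4·30.432339≈7.262103
n=6: y≈7.262103, sp=5, e=sp−y≈-2.262103; I≈6.007370, D=e−e_prev≈-8.415375; u=2·(-2.262103)+1·6.007370+5/4·(-8.415375)≈-9.036055; next y=3/10·7.262103+1/4·(-9.036055)≈-0.080383
n=7: y≈-0.080383, sp=5, e=sp−y≈5.080383; I≈11.087753, D=e−e_prev≈7.342486; u=2·5.080383+1·11.087753+5/4·7.342486≈30.426626; next y=3/10·(-0.080383)+1/4·30.426626≈7.582542
n=8: y≈7.582542, sp=5, e=sp−y≈-2.582542; I≈8.505211, D=e−e_prev≈-7.662924; u=2·(-2.582542)+1·8.505211+5/4·(-7.662924)≈-6.238528; next y=3/10·7.582542+1/4·(-6.238528)≈0.715131
n=9: y≈0.715131, sp=5, e=sp−y≈4.284869; I≈12.790081, D=e−e_prev≈6.867411; u=2·4.284869+1·12.790081+5/4·6.867411≈29.944083; next y=3/10·0.715131+1/4·29.944083≈7.700560
n=10: y≈7.700560, sp=5, e=sp−y≈-2.700560; I≈10.089521, D=e−e_prev≈-6.985429; u=2·(-2.700560)+1·10.089521+5/4·(-6.985429)≈-4.043386; next y=3/10·7.700560+1/4·(-4.043386)≈1.299321
n=11: y≈1.299321, sp=5, e=sp−y≈3.700679; I≈13.790199, D=e−e_prev≈6.401238; u=2·3.700679+1·13.790199+5/4·6.401238≈29.193104; next y=3/10·1.299321+1/4·29.193104≈7.688073
n=12: y≈7.688073, sp=5, e=sp−y≈-2.688073; I≈11.102127, D=e−e_prev≈-6.388751; u=2·(-2.688073)+1·11.102127+5/4·(-6.388751)≈-2.259957; next y=3/10·7.688073+1/4·(-2.259957)≈1.741432
n=13: y≈1.741432, sp=5, e=sp−y≈3.258568; I≈14.360694, D=e−e_prev≈5.946640; u=2·3.258568+1·14.360694+5/4·5.946640≈28.311129; next y=3/10·1.741432+1/4·28.311129≈7.600212
n=14: y≈7.600212, sp=5, e=sp−y≈-2.600212; I≈11.760482, D=e−e_prev≈-5.858780; u=2·(-2.600212)+1·11.760482+5/4·(-5.858780)≈-0.763417; next y=3/10·7.600212+1/4·(-0.763417)≈2.089209

0 -2 -8.500 0.000
1 -2 1.031 -2.125
2 -2 -8.918 -0.380
3 5 29.739 -2.343
4 5 -12.691 6.732
5 5 30.432 -1.153
6 5 -9.036 7.262
7 5 30.427 -0.080
8 5 -6.239 7.583
9 5 29.944 0.715
10 5 -4.043 7.701
11 5 29.193 1.299
12 5 -2.260 7.688
13 5 28.311 1.741
14 5 -0.763 7.600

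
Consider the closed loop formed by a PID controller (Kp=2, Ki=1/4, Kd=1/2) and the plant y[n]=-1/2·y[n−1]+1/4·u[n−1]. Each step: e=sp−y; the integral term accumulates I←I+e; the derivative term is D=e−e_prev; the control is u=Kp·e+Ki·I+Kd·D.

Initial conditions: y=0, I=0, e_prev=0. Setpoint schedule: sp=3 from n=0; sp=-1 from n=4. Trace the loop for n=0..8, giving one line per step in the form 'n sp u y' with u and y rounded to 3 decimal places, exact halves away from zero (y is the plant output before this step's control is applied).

0 3 8.250 0.000
1 3 1.828 2.063
2 3 10.345 -0.574
3 3 0.439 2.873
4 -1 2.745 -1.327
5 -1 -4.634 1.350
6 -1 4.870 -1.833
7 -1 -7.423 2.134
8 -1 7.684 -2.923

(exact arithmetic carried between steps; '≈' marks a value shown rounded to 6 d.p. or computed from one; I and e_prev carry over from the previous line; the table rounds u and y to 3 d.p., halves away from zero)
n=0: y=0, sp=3, e=sp−y=3; I=3, D=e−e_prev=3; u=2·3+1/4·3+1/2·3=8.25; next y=-1/2·0+1/4·8.25=2.0625
n=1: y=2.0625, sp=3, e=sp−y=0.9375; I=3.9375, D=e−e_prev=-2.0625; u=2·0.9375+1/4·3.9375+1/2·(-2.0625)=1.828125; next y=-1/2·2.0625+1/4·1.828125≈-0.574219
n=2: y≈-0.574219, sp=3, e=sp−y≈3.574219; I≈7.511719, D=e−e_prev≈2.636719; u=2·3.574219+1/4·7.511719+1/2·2.636719≈10.344727; next y=-1/2·(-0.574219)+1/4·10.344727≈2.873291
n=3: y≈2.873291, sp=3, e=sp−y≈0.126709; I≈7.638428, D=e−e_prev≈-3.447510; u=2·0.126709+1/4·7.638428+1/2·(-3.447510)≈0.439270; next y=-1/2·2.873291+1/4·0.439270≈-1.326828
n=4: y≈-1.326828, sp=-1, e=sp−y≈0.326828; I≈7.965256, D=e−e_prev≈0.200119; u=2·0.326828+1/4·7.965256+1/2·0.200119≈2.745029; next y=-1/2·(-1.326828)+1/4·2.745029≈1.349671
n=5: y≈1.349671, sp=-1, e=sp−y≈-2.349671; I≈5.615584, D=e−e_prev≈-2.676499; u=2·(-2.349671)+1/4·5.615584+1/2·(-2.676499)≈-4.633696; next y=-1/2·1.349671+1/4·(-4.633696)≈-1.833260
n=6: y≈-1.833260, sp=-1, e=sp−y≈0.833260; I≈6.448844, D=e−e_prev≈3.182931; u=2·0.833260+1/4·6.448844+1/2·3.182931≈4.870196; next y=-1/2·(-1.833260)+1/4·4.870196≈2.134179
n=7: y≈2.134179, sp=-1, e=sp−y≈-3.134179; I≈3.314665, D=e−e_prev≈-3.967439; u=2·(-3.134179)+1/4·3.314665+1/2·(-3.967439)≈-7.423411; next y=-1/2·2.134179+1/4·(-7.423411)≈-2.922942
n=8: y≈-2.922942, sp=-1, e=sp−y≈1.922942; I≈5.237607, D=e−e_prev≈5.057121; u=2·1.922942+1/4·5.237607+1/2·5.057121≈7.683847; next y=-1/2·(-2.922942)+1/4·7.683847≈3.382433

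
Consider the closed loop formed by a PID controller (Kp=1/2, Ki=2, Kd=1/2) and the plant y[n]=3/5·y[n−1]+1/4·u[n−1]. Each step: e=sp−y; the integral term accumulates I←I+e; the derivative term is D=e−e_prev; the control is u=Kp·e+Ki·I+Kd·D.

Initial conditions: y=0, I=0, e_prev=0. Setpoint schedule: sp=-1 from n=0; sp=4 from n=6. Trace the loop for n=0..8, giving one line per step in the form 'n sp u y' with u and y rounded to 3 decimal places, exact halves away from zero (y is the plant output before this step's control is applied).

0 -1 -3.000 0.000
1 -1 -2.250 -0.750
2 -1 -2.338 -1.013
3 -1 -1.906 -1.192
4 -1 -1.613 -1.192
5 -1 -1.450 -1.118
6 4 13.569 -1.033
7 4 9.761 2.772
8 4 10.125 4.104

(exact arithmetic carried between steps; '≈' marks a value shown rounded to 6 d.p. or computed from one; I and e_prev carry over from the previous line; the table rounds u and y to 3 d.p., halves away from zero)
n=0: y=0, sp=-1, e=sp−y=-1; I=-1, D=e−e_prev=-1; u=1/2·(-1)+2·(-1)+1/2·(-1)=-3; next y=3/5·0+1/4·(-3)=-0.75
n=1: y=-0.75, sp=-1, e=sp−y=-0.25; I=-1.25, D=e−e_prev=0.75; u=1/2·(-0.25)+2·(-1.25)+1/2·0.75=-2.25; next y=3/5·(-0.75)+1/4·(-2.25)=-1.0125
n=2: y=-1.0125, sp=-1, e=sp−y=0.0125; I=-1.2375, D=e−e_prev=0.2625; u=1/2·0.0125+2·(-1.2375)+1/2·0.2625=-2.3375; next y=3/5·(-1.0125)+1/4·(-2.3375)=-1.191875
n=3: y=-1.191875, sp=-1, e=sp−y=0.191875; I=-1.045625, D=e−e_prev=0.179375; u=1/2·0.191875+2·(-1.045625)+1/2·0.179375=-1.905625; next y=3/5·(-1.191875)+1/4·(-1.905625)≈-1.191531
n=4: y≈-1.191531, sp=-1, e=sp−y≈0.191531; I≈-0.854094, D=e−e_prev≈-0.000344; u=1/2·0.191531+2·(-0.854094)+1/2·(-0.000344)≈-1.612594; next y=3/5·(-1.191531)+1/4·(-1.612594)≈-1.118067
n=5: y≈-1.118067, sp=-1, e=sp−y≈0.118067; I≈-0.736027, D=e−e_prev≈-0.073464; u=1/2·0.118067+2·(-0.736027)+1/2·(-0.073464)≈-1.449752; next y=3/5·(-1.118067)+1/4·(-1.449752)≈-1.033278
n=6: y≈-1.033278, sp=4, e=sp−y≈5.033278; I≈4.297252, D=e−e_prev≈4.915211; u=1/2·5.033278+2·4.297252+1/2·4.915211≈13.568748; next y=3/5·(-1.033278)+1/4·13.568748≈2.772220
n=7: y≈2.772220, sp=4, e=sp−y≈1.227780; I≈5.525032, D=e−e_prev≈-3.805498; u=1/2·1.227780+2·5.525032+1/2·(-3.805498)≈9.761204; next y=3/5·2.772220+1/4·9.761204≈4.103633
n=8: y≈4.103633, sp=4, e=sp−y≈-0.103633; I≈5.421399, D=e−e_prev≈-1.331413; u=1/2·(-0.103633)+2·5.421399+1/2·(-1.331413)≈10.125274; next y=3/5·4.103633+1/4·10.125274≈4.993498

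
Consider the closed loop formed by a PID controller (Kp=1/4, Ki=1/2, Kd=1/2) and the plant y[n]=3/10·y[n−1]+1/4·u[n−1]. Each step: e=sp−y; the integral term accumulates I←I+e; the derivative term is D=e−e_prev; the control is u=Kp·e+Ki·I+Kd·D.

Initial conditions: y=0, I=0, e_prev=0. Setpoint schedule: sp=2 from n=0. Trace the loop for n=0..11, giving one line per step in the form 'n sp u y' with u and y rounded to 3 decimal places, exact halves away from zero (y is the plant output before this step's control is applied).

(exact arithmetic carried between steps; '≈' marks a value shown rounded to 6 d.p. or computed from one; I and e_prev carry over from the previous line; the table rounds u and y to 3 d.p., halves away from zero)
n=0: y=0, sp=2, e=sp−y=2; I=2, D=e−e_prev=2; u=1/4·2+1/2·2+1/2·2=2.5; next y=3/10·0+1/4·2.5=0.625
n=1: y=0.625, sp=2, e=sp−y=1.375; I=3.375, D=e−e_prev=-0.625; u=1/4·1.375+1/2·3.375+1/2·(-0.625)=1.71875; next y=3/10·0.625+1/4·1.71875≈0.617188
n=2: y≈0.617188, sp=2, e=sp−y≈1.382813; I≈4.757813, D=e−e_prev≈0.007813; u=1/4·1.382813+1/2·4.757813+1/2·0.007813≈2.728516; next y=3/10·0.617188+1/4·2.728516≈0.867285
n=3: y≈0.867285, sp=2, e=sp−y≈1.132715; I≈5.890527, D=e−e_prev≈-0.250098; u=1/4·1.132715+1/2·5.890527+1/2·(-0.250098)≈3.103394; next y=3/10·0.867285+1/4·3.103394≈1.036034
n=4: y≈1.036034, sp=2, e=sp−y≈0.963966; I≈6.854493, D=e−e_prev≈-0.168749; u=1/4·0.963966+1/2·6.854493+1/2·(-0.168749)≈3.583864; next y=3/10·1.036034+1/4·3.583864≈1.206776
n=5: y≈1.206776, sp=2, e=sp−y≈0.793224; I≈7.647717, D=e−e_prev≈-0.170742; u=1/4·0.793224+1/2·7.647717+1/2·(-0.170742)≈3.936793; next y=3/10·1.206776+1/4·3.936793≈1.346231
n=6: y≈1.346231, sp=2, e=sp−y≈0.653769; I≈8.301486, D=e−e_prev≈-0.139455; u=1/4·0.653769+1/2·8.301486+1/2·(-0.139455)≈4.244458; next y=3/10·1.346231+1/4·4.244458≈1.464984
n=7: y≈1.464984, sp=2, e=sp−y≈0.535016; I≈8.836502, D=e−e_prev≈-0.118753; u=1/4·0.535016+1/2·8.836502+1/2·(-0.118753)≈4.492629; next y=3/10·1.464984+1/4·4.492629≈1.562652
n=8: y≈1.562652, sp=2, e=sp−y≈0.437348; I≈9.273850, D=e−e_prev≈-0.097669; u=1/4·0.437348+1/2·9.273850+1/2·(-0.097669)≈4.697428; next y=3/10·1.562652+1/4·4.697428≈1.643153
n=9: y≈1.643153, sp=2, e=sp−y≈0.356847; I≈9.630697, D=e−e_prev≈-0.080500; u=1/4·0.356847+1/2·9.630697+1/2·(-0.080500)≈4.864310; next y=3/10·1.643153+1/4·4.864310≈1.709023
n=10: y≈1.709023, sp=2, e=sp−y≈0.290977; I≈9.921674, D=e−e_prev≈-0.065871; u=1/4·0.290977+1/2·9.921674+1/2·(-0.065871)≈5.000646; next y=3/10·1.709023+1/4·5.000646≈1.762868
n=11: y≈1.762868, sp=2, e=sp−y≈0.237132; I≈10.158805, D=e−e_prev≈-0.053845; u=1/4·0.237132+1/2·10.158805+1/2·(-0.053845)≈5.111763; next y=3/10·1.762868+1/4·5.111763≈1.806801

0 2 2.500 0.000
1 2 1.719 0.625
2 2 2.729 0.617
3 2 3.103 0.867
4 2 3.584 1.036
5 2 3.937 1.207
6 2 4.244 1.346
7 2 4.493 1.465
8 2 4.697 1.563
9 2 4.864 1.643
10 2 5.001 1.709
11 2 5.112 1.763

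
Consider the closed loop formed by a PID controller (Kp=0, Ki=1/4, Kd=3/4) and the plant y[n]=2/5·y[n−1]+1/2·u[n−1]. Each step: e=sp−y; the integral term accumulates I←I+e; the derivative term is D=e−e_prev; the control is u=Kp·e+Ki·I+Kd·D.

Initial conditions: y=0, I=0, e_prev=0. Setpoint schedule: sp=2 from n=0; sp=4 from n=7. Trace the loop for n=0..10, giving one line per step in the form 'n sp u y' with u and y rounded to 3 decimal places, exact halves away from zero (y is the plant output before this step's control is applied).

(exact arithmetic carried between steps; '≈' marks a value shown rounded to 6 d.p. or computed from one; I and e_prev carry over from the previous line; the table rounds u and y to 3 d.p., halves away from zero)
n=0: y=0, sp=2, e=sp−y=2; I=2, D=e−e_prev=2; u=0·2+1/4·2+3/4·2=2; next y=2/5·0+1/2·2=1
n=1: y=1, sp=2, e=sp−y=1; I=3, D=e−e_prev=-1; u=0·1+1/4·3+3/4·(-1)=0; next y=2/5·1+1/2·0=0.4
n=2: y=0.4, sp=2, e=sp−y=1.6; I=4.6, D=e−e_prev=0.6; u=0·1.6+1/4·4.6+3/4·0.6=1.6; next y=2/5·0.4+1/2·1.6=0.96
n=3: y=0.96, sp=2, e=sp−y=1.04; I=5.64, D=e−e_prev=-0.56; u=0·1.04+1/4·5.64+3/4·(-0.56)=0.99; next y=2/5·0.96+1/2·0.99=0.879
n=4: y=0.879, sp=2, e=sp−y=1.121; I=6.761, D=e−e_prev=0.081; u=0·1.121+1/4·6.761+3/4·0.081=1.751; next y=2/5·0.879+1/2·1.751=1.2271
n=5: y=1.2271, sp=2, e=sp−y=0.7729; I=7.5339, D=e−e_prev=-0.3481; u=0·0.7729+1/4·7.5339+3/4·(-0.3481)=1.6224; next y=2/5·1.2271+1/2·1.6224=1.30204
n=6: y=1.30204, sp=2, e=sp−y=0.69796; I=8.23186, D=e−e_prev=-0.07494; u=0·0.69796+1/4·8.23186+3/4·(-0.07494)=2.00176; next y=2/5·1.30204+1/2·2.00176=1.521696
n=7: y=1.521696, sp=4, e=sp−y=2.478304; I=10.710164, D=e−e_prev=1.780344; u=0·2.478304+1/4·10.710164+3/4·1.780344=4.012799; next y=2/5·1.521696+1/2·4.012799≈2.615078
n=8: y≈2.615078, sp=4, e=sp−y≈1.384922; I≈12.095086, D=e−e_prev≈-1.093382; u=0·1.384922+1/4·12.095086+3/4·(-1.093382)≈2.203735; next y=2/5·2.615078+1/2·2.203735≈2.147899
n=9: y≈2.147899, sp=4, e=sp−y≈1.852101; I≈13.947187, D=e−e_prev≈0.467179; u=0·1.852101+1/4·13.947187+3/4·0.467179≈3.837181; next y=2/5·2.147899+1/2·3.837181≈2.777750
n=10: y≈2.777750, sp=4, e=sp−y≈1.222250; I≈15.169437, D=e−e_prev≈-0.629851; u=0·1.222250+1/4·15.169437+3/4·(-0.629851)≈3.319971; next y=2/5·2.777750+1/2·3.319971≈2.771085

0 2 2.000 0.000
1 2 0.000 1.000
2 2 1.600 0.400
3 2 0.990 0.960
4 2 1.751 0.879
5 2 1.622 1.227
6 2 2.002 1.302
7 4 4.013 1.522
8 4 2.204 2.615
9 4 3.837 2.148
10 4 3.320 2.778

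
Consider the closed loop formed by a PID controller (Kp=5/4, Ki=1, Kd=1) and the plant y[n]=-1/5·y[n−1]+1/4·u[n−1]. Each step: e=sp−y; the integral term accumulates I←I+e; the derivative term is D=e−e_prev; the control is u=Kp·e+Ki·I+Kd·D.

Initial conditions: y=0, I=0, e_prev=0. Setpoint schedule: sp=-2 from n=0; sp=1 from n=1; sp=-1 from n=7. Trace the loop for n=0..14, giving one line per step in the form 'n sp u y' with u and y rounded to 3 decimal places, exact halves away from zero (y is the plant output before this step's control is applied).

0 -2 -6.500 0.000
1 1 8.531 -1.625
2 1 -6.738 2.458
3 1 10.947 -2.176
4 1 -7.892 3.172
5 1 14.067 -2.607
6 1 -9.703 4.038
7 -1 11.037 -3.233
8 -1 -13.579 3.406
9 -1 12.971 -4.076
10 -1 -17.870 4.058
11 -1 15.551 -5.279
12 -1 -22.731 4.944
13 -1 19.297 -6.671
14 -1 -28.344 6.159

(exact arithmetic carried between steps; '≈' marks a value shown rounded to 6 d.p. or computed from one; I and e_prev carry over from the previous line; the table rounds u and y to 3 d.p., halves away from zero)
n=0: y=0, sp=-2, e=sp−y=-2; I=-2, D=e−e_prev=-2; u=5/4·(-2)+1·(-2)+1·(-2)=-6.5; next y=-1/5·0+1/4·(-6.5)=-1.625
n=1: y=-1.625, sp=1, e=sp−y=2.625; I=0.625, D=e−e_prev=4.625; u=5/4·2.625+1·0.625+1·4.625=8.53125; next y=-1/5·(-1.625)+1/4·8.53125≈2.457813
n=2: y≈2.457813, sp=1, e=sp−y≈-1.457813; I≈-0.832813, D=e−e_prev≈-4.082813; u=5/4·(-1.457813)+1·(-0.832813)+1·(-4.082813)≈-6.737891; next y=-1/5·2.457813+1/4·(-6.737891)≈-2.176035
n=3: y≈-2.176035, sp=1, e=sp−y≈3.176035; I≈2.343223, D=e−e_prev≈4.633848; u=5/4·3.176035+1·2.343223+1·4.633848≈10.947114; next y=-1/5·(-2.176035)+1/4·10.947114≈3.171986
n=4: y≈3.171986, sp=1, e=sp−y≈-2.171986; I≈0.171237, D=e−e_prev≈-5.348021; u=5/4·(-2.171986)+1·0.171237+1·(-5.348021)≈-7.891766; next y=-1/5·3.171986+1/4·(-7.891766)≈-2.607339
n=5: y≈-2.607339, sp=1, e=sp−y≈3.607339; I≈3.778576, D=e−e_prev≈5.779324; u=5/4·3.607339+1·3.778576+1·5.779324≈14.067073; next y=-1/5·(-2.607339)+1/4·14.067073≈4.038236
n=6: y≈4.038236, sp=1, e=sp−y≈-3.038236; I≈0.740340, D=e−e_prev≈-6.645574; u=5/4·(-3.038236)+1·0.740340+1·(-6.645574)≈-9.703030; next y=-1/5·4.038236+1/4·(-9.703030)≈-3.233405
n=7: y≈-3.233405, sp=-1, e=sp−y≈2.233405; I≈2.973744, D=e−e_prev≈5.271641; u=5/4·2.233405+1·2.973744+1·5.271641≈11.037141; next y=-1/5·(-3.233405)+1/4·11.037141≈3.405966
n=8: y≈3.405966, sp=-1, e=sp−y≈-4.405966; I≈-1.432222, D=e−e_prev≈-6.639371; u=5/4·(-4.405966)+1·(-1.432222)+1·(-6.639371)≈-13.579050; next y=-1/5·3.405966+1/4·(-13.579050)≈-4.075956
n=9: y≈-4.075956, sp=-1, e=sp−y≈3.075956; I≈1.643734, D=e−e_prev≈7.481922; u=5/4·3.075956+1·1.643734+1·7.481922≈12.970600; next y=-1/5·(-4.075956)+1/4·12.970600≈4.057841
n=10: y≈4.057841, sp=-1, e=sp−y≈-5.057841; I≈-3.414107, D=e−e_prev≈-8.133797; u=5/4·(-5.057841)+1·(-3.414107)+1·(-8.133797)≈-17.870206; next y=-1/5·4.057841+1/4·(-17.870206)≈-5.279120
n=11: y≈-5.279120, sp=-1, e=sp−y≈4.279120; I≈0.865012, D=e−e_prev≈9.336961; u=5/4·4.279120+1·0.865012+1·9.336961≈15.550873; next y=-1/5·(-5.279120)+1/4·15.550873≈4.943542
n=12: y≈4.943542, sp=-1, e=sp−y≈-5.943542; I≈-5.078530, D=e−e_prev≈-10.222662; u=5/4·(-5.943542)+1·(-5.078530)+1·(-10.222662)≈-22.730619; next y=-1/5·4.943542+1/4·(-22.730619)≈-6.671363
n=13: y≈-6.671363, sp=-1, e=sp−y≈5.671363; I≈0.592834, D=e−e_prev≈11.614906; u=5/4·5.671363+1·0.592834+1·11.614906≈19.296943; next y=-1/5·(-6.671363)+1/4·19.296943≈6.158508
n=14: y≈6.158508, sp=-1, e=sp−y≈-7.158508; I≈-6.565675, D=e−e_prev≈-12.829872; u=5/4·(-7.158508)+1·(-6.565675)+1·(-12.829872)≈-28.343682; next y=-1/5·6.158508+1/4·(-28.343682)≈-8.317622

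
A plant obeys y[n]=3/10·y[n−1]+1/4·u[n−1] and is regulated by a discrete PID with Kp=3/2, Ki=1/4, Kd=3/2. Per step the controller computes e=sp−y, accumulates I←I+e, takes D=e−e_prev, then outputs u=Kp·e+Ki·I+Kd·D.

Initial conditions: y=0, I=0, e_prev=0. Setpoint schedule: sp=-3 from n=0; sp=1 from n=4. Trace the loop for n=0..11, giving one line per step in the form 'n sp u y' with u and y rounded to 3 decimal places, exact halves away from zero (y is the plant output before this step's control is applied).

0 -3 -9.750 0.000
1 -3 1.922 -2.438
2 -3 -8.982 -0.251
3 -3 0.338 -2.321
4 1 4.509 -0.612
5 1 -3.580 0.944
6 1 3.823 -0.612
7 1 -2.605 0.772
8 1 3.401 -0.420
9 1 -1.750 0.724
10 1 3.105 -0.220
11 1 -1.030 0.710

(exact arithmetic carried between steps; '≈' marks a value shown rounded to 6 d.p. or computed from one; I and e_prev carry over from the previous line; the table rounds u and y to 3 d.p., halves away from zero)
n=0: y=0, sp=-3, e=sp−y=-3; I=-3, D=e−e_prev=-3; u=3/2·(-3)+1/4·(-3)+3/2·(-3)=-9.75; next y=3/10·0+1/4·(-9.75)=-2.4375
n=1: y=-2.4375, sp=-3, e=sp−y=-0.5625; I=-3.5625, D=e−e_prev=2.4375; u=3/2·(-0.5625)+1/4·(-3.5625)+3/2·2.4375=1.921875; next y=3/10·(-2.4375)+1/4·1.921875≈-0.250781
n=2: y≈-0.250781, sp=-3, e=sp−y≈-2.749219; I≈-6.311719, D=e−e_prev≈-2.186719; u=3/2·(-2.749219)+1/4·(-6.311719)+3/2·(-2.186719)≈-8.981836; next y=3/10·(-0.250781)+1/4·(-8.981836)≈-2.320693
n=3: y≈-2.320693, sp=-3, e=sp−y≈-0.679307; I≈-6.991025, D=e−e_prev≈2.069912; u=3/2·(-0.679307)+1/4·(-6.991025)+3/2·2.069912≈0.338152; next y=3/10·(-2.320693)+1/4·0.338152≈-0.611670
n=4: y≈-0.611670, sp=1, e=sp−y≈1.611670; I≈-5.379355, D=e−e_prev≈2.290977; u=3/2·1.611670+1/4·(-5.379355)+3/2·2.290977≈4.509131; next y=3/10·(-0.611670)+1/4·4.509131≈0.943782
n=5: y≈0.943782, sp=1, e=sp−y≈0.056218; I≈-5.323137, D=e−e_prev≈-1.555452; u=3/2·0.056218+1/4·(-5.323137)+3/2·(-1.555452)≈-3.579635; next y=3/10·0.943782+1/4·(-3.579635)≈-0.611774
n=6: y≈-0.611774, sp=1, e=sp−y≈1.611774; I≈-3.711363, D=e−e_prev≈1.555556; u=3/2·1.611774+1/4·(-3.711363)+3/2·1.555556≈3.823154; next y=3/10·(-0.611774)+1/4·3.823154≈0.772256
n=7: y≈0.772256, sp=1, e=sp−y≈0.227744; I≈-3.483619, D=e−e_prev≈-1.384031; u=3/2·0.227744+1/4·(-3.483619)+3/2·(-1.384031)≈-2.605335; next y=3/10·0.772256+1/4·(-2.605335)≈-0.419657
n=8: y≈-0.419657, sp=1, e=sp−y≈1.419657; I≈-2.063962, D=e−e_prev≈1.191913; u=3/2·1.419657+1/4·(-2.063962)+3/2·1.191913≈3.401365; next y=3/10·(-0.419657)+1/4·3.401365≈0.724444
n=9: y≈0.724444, sp=1, e=sp−y≈0.275556; I≈-1.788407, D=e−e_prev≈-1.144101; u=3/2·0.275556+1/4·(-1.788407)+3/2·(-1.144101)≈-1.749919; next y=3/10·0.724444+1/4·(-1.749919)≈-0.220147
n=10: y≈-0.220147, sp=1, e=sp−y≈1.220147; I≈-0.568260, D=e−e_prev≈0.944591; u=3/2·1.220147+1/4·(-0.568260)+3/2·0.944591≈3.105041; next y=3/10·(-0.220147)+1/4·3.105041≈0.710216
n=11: y≈0.710216, sp=1, e=sp−y≈0.289784; I≈-0.278476, D=e−e_prev≈-0.930363; u=3/2·0.289784+1/4·(-0.278476)+3/2·(-0.930363)≈-1.030488; next y=3/10·0.710216+1/4·(-1.030488)≈-0.044557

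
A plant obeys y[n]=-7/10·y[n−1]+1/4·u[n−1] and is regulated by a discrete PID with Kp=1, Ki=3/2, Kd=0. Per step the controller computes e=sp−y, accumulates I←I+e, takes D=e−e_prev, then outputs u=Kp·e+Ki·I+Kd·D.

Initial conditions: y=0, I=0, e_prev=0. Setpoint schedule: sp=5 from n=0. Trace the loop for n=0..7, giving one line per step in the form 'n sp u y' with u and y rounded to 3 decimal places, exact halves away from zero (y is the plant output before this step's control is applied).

0 5 12.500 0.000
1 5 12.188 3.125
2 5 20.664 0.859
3 5 17.612 4.564
4 5 26.657 1.208
5 5 20.818 5.819
6 5 31.308 1.132
7 5 22.352 7.035

(exact arithmetic carried between steps; '≈' marks a value shown rounded to 6 d.p. or computed from one; I and e_prev carry over from the previous line; the table rounds u and y to 3 d.p., halves away from zero)
n=0: y=0, sp=5, e=sp−y=5; I=5, D=e−e_prev=5; u=1·5+3/2·5+0·5=12.5; next y=-7/10·0+1/4·12.5=3.125
n=1: y=3.125, sp=5, e=sp−y=1.875; I=6.875, D=e−e_prev=-3.125; u=1·1.875+3/2·6.875+0·(-3.125)=12.1875; next y=-7/10·3.125+1/4·12.1875=0.859375
n=2: y=0.859375, sp=5, e=sp−y=4.140625; I=11.015625, D=e−e_prev=2.265625; u=1·4.140625+3/2·11.015625+0·2.265625≈20.664063; next y=-7/10·0.859375+1/4·20.664063≈4.564453
n=3: y≈4.564453, sp=5, e=sp−y≈0.435547; I≈11.451172, D=e−e_prev≈-3.705078; u=1·0.435547+3/2·11.451172+0·(-3.705078)≈17.612305; next y=-7/10·4.564453+1/4·17.612305≈1.207959
n=4: y≈1.207959, sp=5, e=sp−y≈3.792041; I≈15.243213, D=e−e_prev≈3.356494; u=1·3.792041+3/2·15.243213+0·3.356494≈26.656860; next y=-7/10·1.207959+1/4·26.656860≈5.818644
n=5: y≈5.818644, sp=5, e=sp−y≈-0.818644; I≈14.424569, D=e−e_prev≈-4.610685; u=1·(-0.818644)+3/2·14.424569+0·(-4.610685)≈20.818210; next y=-7/10·5.818644+1/4·20.818210≈1.131502
n=6: y≈1.131502, sp=5, e=sp−y≈3.868498; I≈18.293067, D=e−e_prev≈4.687142; u=1·3.868498+3/2·18.293067+0·4.687142≈31.308099; next y=-7/10·1.131502+1/4·31.308099≈7.034974
n=7: y≈7.034974, sp=5, e=sp−y≈-2.034974; I≈16.258094, D=e−e_prev≈-5.903472; u=1·(-2.034974)+3/2·16.258094+0·(-5.903472)≈22.352167; next y=-7/10·7.034974+1/4·22.352167≈0.663560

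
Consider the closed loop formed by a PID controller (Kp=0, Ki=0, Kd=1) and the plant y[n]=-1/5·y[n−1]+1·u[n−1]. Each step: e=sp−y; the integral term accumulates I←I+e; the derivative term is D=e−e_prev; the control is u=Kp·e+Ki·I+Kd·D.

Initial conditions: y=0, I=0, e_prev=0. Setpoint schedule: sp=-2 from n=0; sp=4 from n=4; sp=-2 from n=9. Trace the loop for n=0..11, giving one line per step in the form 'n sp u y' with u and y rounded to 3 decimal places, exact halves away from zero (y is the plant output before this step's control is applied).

(exact arithmetic carried between steps; '≈' marks a value shown rounded to 6 d.p. or computed from one; I and e_prev carry over from the previous line; the table rounds u and y to 3 d.p., halves away from zero)
n=0: y=0, sp=-2, e=sp−y=-2; I=-2, D=e−e_prev=-2; u=0·(-2)+0·(-2)+1·(-2)=-2; next y=-1/5·0+1·(-2)=-2
n=1: y=-2, sp=-2, e=sp−y=0; I=-2, D=e−e_prev=2; u=0·0+0·(-2)+1·2=2; next y=-1/5·(-2)+1·2=2.4
n=2: y=2.4, sp=-2, e=sp−y=-4.4; I=-6.4, D=e−e_prev=-4.4; u=0·(-4.4)+0·(-6.4)+1·(-4.4)=-4.4; next y=-1/5·2.4+1·(-4.4)=-4.88
n=3: y=-4.88, sp=-2, e=sp−y=2.88; I=-3.52, D=e−e_prev=7.28; u=0·2.88+0·(-3.52)+1·7.28=7.28; next y=-1/5·(-4.88)+1·7.28=8.256
n=4: y=8.256, sp=4, e=sp−y=-4.256; I=-7.776, D=e−e_prev=-7.136; u=0·(-4.256)+0·(-7.776)+1·(-7.136)=-7.136; next y=-1/5·8.256+1·(-7.136)=-8.7872
n=5: y=-8.7872, sp=4, e=sp−y=12.7872; I=5.0112, D=e−e_prev=17.0432; u=0·12.7872+0·5.0112+1·17.0432=17.0432; next y=-1/5·(-8.7872)+1·17.0432=18.80064
n=6: y=18.80064, sp=4, e=sp−y=-14.80064; I=-9.78944, D=e−e_prev=-27.58784; u=0·(-14.80064)+0·(-9.78944)+1·(-27.58784)=-27.58784; next y=-1/5·18.80064+1·(-27.58784)=-31.347968
n=7: y=-31.347968, sp=4, e=sp−y=35.347968; I=25.558528, D=e−e_prev=50.148608; u=0·35.347968+0·25.558528+1·50.148608=50.148608; next y=-1/5·(-31.347968)+1·50.148608≈56.418202
n=8: y≈56.418202, sp=4, e=sp−y≈-52.418202; I≈-26.859674, D=e−e_prev≈-87.766170; u=0·(-52.418202)+0·(-26.859674)+1·(-87.766170)≈-87.766170; next y=-1/5·56.418202+1·(-87.766170)≈-99.049810
n=9: y≈-99.049810, sp=-2, e=sp−y≈97.049810; I≈70.190136, D=e−e_prev≈149.468012; u=0·97.049810+0·70.190136+1·149.468012≈149.468012; next y=-1/5·(-99.049810)+1·149.468012≈169.277974
n=10: y≈169.277974, sp=-2, e=sp−y≈-171.277974; I≈-101.087837, D=e−e_prev≈-268.327783; u=0·(-171.277974)+0·(-101.087837)+1·(-268.327783)≈-268.327783; next y=-1/5·169.277974+1·(-268.327783)≈-302.183378
n=11: y≈-302.183378, sp=-2, e=sp−y≈300.183378; I≈199.095541, D=e−e_prev≈471.461352; u=0·300.183378+0·199.095541+1·471.461352≈471.461352; next y=-1/5·(-302.183378)+1·471.461352≈531.898027

0 -2 -2.000 0.000
1 -2 2.000 -2.000
2 -2 -4.400 2.400
3 -2 7.280 -4.880
4 4 -7.136 8.256
5 4 17.043 -8.787
6 4 -27.588 18.801
7 4 50.149 -31.348
8 4 -87.766 56.418
9 -2 149.468 -99.050
10 -2 -268.328 169.278
11 -2 471.461 -302.183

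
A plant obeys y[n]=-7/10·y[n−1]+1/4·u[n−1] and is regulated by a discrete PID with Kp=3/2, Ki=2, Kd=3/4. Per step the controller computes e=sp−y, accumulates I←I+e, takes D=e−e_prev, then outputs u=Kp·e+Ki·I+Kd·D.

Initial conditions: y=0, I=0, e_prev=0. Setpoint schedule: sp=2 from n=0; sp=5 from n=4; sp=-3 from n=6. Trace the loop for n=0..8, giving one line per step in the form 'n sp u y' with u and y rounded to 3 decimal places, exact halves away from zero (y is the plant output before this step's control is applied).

0 2 8.500 0.000
1 2 1.969 2.125
2 2 16.574 -0.995
3 2 -4.577 4.840
4 5 46.703 -4.532
5 5 -25.879 14.848
6 -3 69.735 -16.864
7 -3 -116.255 29.238
8 -3 188.612 -49.530

(exact arithmetic carried between steps; '≈' marks a value shown rounded to 6 d.p. or computed from one; I and e_prev carry over from the previous line; the table rounds u and y to 3 d.p., halves away from zero)
n=0: y=0, sp=2, e=sp−y=2; I=2, D=e−e_prev=2; u=3/2·2+2·2+3/4·2=8.5; next y=-7/10·0+1/4·8.5=2.125
n=1: y=2.125, sp=2, e=sp−y=-0.125; I=1.875, D=e−e_prev=-2.125; u=3/2·(-0.125)+2·1.875+3/4·(-2.125)=1.96875; next y=-7/10·2.125+1/4·1.96875≈-0.995313
n=2: y≈-0.995313, sp=2, e=sp−y≈2.995313; I≈4.870313, D=e−e_prev≈3.120313; u=3/2·2.995313+2·4.870313+3/4·3.120313≈16.573828; next y=-7/10·(-0.995313)+1/4·16.573828≈4.840176
n=3: y≈4.840176, sp=2, e=sp−y≈-2.840176; I≈2.030137, D=e−e_prev≈-5.835488; u=3/2·(-2.840176)+2·2.030137+3/4·(-5.835488)≈-4.576606; next y=-7/10·4.840176+1/4·(-4.576606)≈-4.532275
n=4: y≈-4.532275, sp=5, e=sp−y≈9.532275; I≈11.562411, D=e−e_prev≈12.372450; u=3/2·9.532275+2·11.562411+3/4·12.372450≈46.702573; next y=-7/10·(-4.532275)+1/4·46.702573≈14.848235
n=5: y≈14.848235, sp=5, e=sp−y≈-9.848235; I≈1.714176, D=e−e_prev≈-19.380510; u=3/2·(-9.848235)+2·1.714176+3/4·(-19.380510)≈-25.879384; next y=-7/10·14.848235+1/4·(-25.879384)≈-16.863611
n=6: y≈-16.863611, sp=-3, e=sp−y≈13.863611; I≈15.577787, D=e−e_prev≈23.711846; u=3/2·13.863611+2·15.577787+3/4·23.711846≈69.734874; next y=-7/10·(-16.863611)+1/4·69.734874≈29.238246
n=7: y≈29.238246, sp=-3, e=sp−y≈-32.238246; I≈-16.660459, D=e−e_prev≈-46.101857; u=3/2·(-32.238246)+2·(-16.660459)+3/4·(-46.101857)≈-116.254680; next y=-7/10·29.238246+1/4·(-116.254680)≈-49.530442
n=8: y≈-49.530442, sp=-3, e=sp−y≈46.530442; I≈29.869983, D=e−e_prev≈78.768688; u=3/2·46.530442+2·29.869983+3/4·78.768688≈188.612145; next y=-7/10·(-49.530442)+1/4·188.612145≈81.824346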